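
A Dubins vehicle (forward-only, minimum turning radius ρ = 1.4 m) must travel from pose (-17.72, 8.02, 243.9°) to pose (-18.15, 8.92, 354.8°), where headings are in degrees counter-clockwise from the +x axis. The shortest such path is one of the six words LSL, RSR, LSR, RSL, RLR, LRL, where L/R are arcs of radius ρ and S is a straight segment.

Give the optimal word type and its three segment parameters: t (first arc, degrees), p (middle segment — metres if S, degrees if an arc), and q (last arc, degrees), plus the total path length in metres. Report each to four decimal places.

LRL: t = 18.1665°, p = 287.7348°, q = 20.4683°, L = 7.9747 m

Let ψ = atan2(Δy, Δx) = atan2(0.90, -0.43) = 115.5374° be the start→goal bearing.
Normalize: d = |goal − start| / ρ = 0.997447/1.4 = 0.712462, α = (θ_start − ψ) mod 360° = 128.3626° = 2.240349 rad, β = (θ_goal − ψ) mod 360° = 239.2626° = 4.175920 rad.
Common terms: sin α = 0.784099, cos α = -0.620636, sin β = -0.859519, cos β = -0.511105, cos(α−β) = -0.356738, d² = 0.507602. Work in radians in the unit-radius frame; every candidate has L = ρ·(t + p + q).
LSL: p² = 2 + d² − 2cos(α−β) + 2d(sin α − sin β) = 5.563108; p = √p² = 2.358624; φ = atan2(cos β − cos α, d + sin α − sin β) = 0.046455 rad; t = (φ − α) mod 2π = 4.089291 rad, q = (β − φ) mod 2π = 4.129464 rad → L = 1.4·(4.089291 + 2.358624 + 4.129464) = 1.4·10.577380 = 14.808332 m
RSR: p² = 2 + d² − 2cos(α−β) + 2d(sin β − sin α) = 0.879048; p = √p² = 0.937576; φ = atan2(cos α − cos β, d − sin α + sin β) = -3.024502 rad; t = (α − φ) mod 2π = 5.264851 rad, q = (φ − β) mod 2π = 5.365949 rad → L = 1.4·(5.264851 + 0.937576 + 5.365949) = 1.4·11.568376 = 16.195726 m
LSR: p² = d² − 2 + 2cos(α−β) + 2d(sin α + sin β) = -2.313341 < 0 → infeasible
RSL: p² = d² − 2 + 2cos(α−β) − 2d(sin α + sin β) = -2.098407 < 0 → infeasible
RLR: c = (6 − d² + 2cos(α−β) + 2d(sin α − sin β))/8 = 0.890119; p = 2π − arccos c = 5.809995 rad; φ = atan2(cos α − cos β, d − sin α + sin β) = -3.024502 rad; t = (α − φ + p/2) mod 2π = 1.886663 rad, q = (α − β − t + p) mod 2π = 1.987762 rad → L = 1.4·(1.886663 + 5.809995 + 1.987762) = 1.4·9.684420 = 13.558188 m
LRL: c = (6 − d² + 2cos(α−β) − 2d(sin α − sin β))/8 = 0.304611; p = 2π − arccos c = 5.021919 rad; φ = atan2(cos β − cos α, d + sin α − sin β) = 0.046455 rad; t = (φ − α + p/2) mod 2π = 0.317066 rad, q = (β − α − t + p) mod 2π = 0.357239 rad → L = 1.4·(0.317066 + 5.021919 + 0.357239) = 1.4·5.696224 = 7.974713 m
Shortest: LRL with L = 7.974713 m ≈ 7.9747 m
Convert LRL to answer units (arcs ×180/π): t = 0.317066·180/π = 18.1665°, p = 5.021919·180/π = 287.7348°, q = 0.357239·180/π = 20.4683°, L = 7.9747 m.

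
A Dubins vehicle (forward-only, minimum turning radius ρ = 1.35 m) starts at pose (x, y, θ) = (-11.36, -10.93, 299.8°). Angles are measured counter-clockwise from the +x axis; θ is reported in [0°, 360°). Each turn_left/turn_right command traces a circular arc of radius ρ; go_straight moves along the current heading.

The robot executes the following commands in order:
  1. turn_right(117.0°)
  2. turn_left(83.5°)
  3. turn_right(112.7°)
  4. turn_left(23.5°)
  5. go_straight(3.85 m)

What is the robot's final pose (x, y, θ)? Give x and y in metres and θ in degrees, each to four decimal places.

set_pose: (x, y, θ) = (-11.3600, -10.9300, 299.8000°), ρ = 1.35
turn_right(117.0°): centre at ρ to the right, rotate −117.0° → (-12.4655, -12.9493, 182.8000°)
turn_left(83.5°): centre at ρ to the left, rotate +83.5° → (-13.7468, -14.2106, 266.3000°)
turn_right(112.7°): centre at ρ to the right, rotate −112.7° → (-15.6942, -15.3327, 153.6000°)
turn_left(23.5°): centre at ρ to the left, rotate +23.5° → (-16.2262, -15.1936, 177.1000°)
go_straight(3.85): x += 3.85·cos θ, y += 3.85·sin θ → (-20.0712, -14.9988, 177.1000°)

(-20.0712, -14.9988, 177.1000°)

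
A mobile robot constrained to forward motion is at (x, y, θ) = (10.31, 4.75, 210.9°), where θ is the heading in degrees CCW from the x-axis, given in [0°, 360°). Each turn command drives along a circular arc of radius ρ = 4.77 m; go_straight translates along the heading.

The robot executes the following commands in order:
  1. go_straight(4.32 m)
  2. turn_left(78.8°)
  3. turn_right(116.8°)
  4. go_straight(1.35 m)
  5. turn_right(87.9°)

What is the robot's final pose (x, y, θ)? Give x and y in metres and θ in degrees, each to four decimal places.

set_pose: (x, y, θ) = (10.3100, 4.7500, 210.9000°), ρ = 4.77
go_straight(4.32): x += 4.32·cos θ, y += 4.32·sin θ → (6.6032, 2.5315, 210.9000°)
turn_left(78.8°): centre at ρ to the left, rotate +78.8° → (4.5619, -3.1694, 289.7000°)
turn_right(116.8°): centre at ρ to the right, rotate −116.8° → (-0.5185, -9.5108, 172.9000°)
go_straight(1.35): x += 1.35·cos θ, y += 1.35·sin θ → (-1.8581, -9.3439, 172.9000°)
turn_right(87.9°): centre at ρ to the right, rotate −87.9° → (-6.0204, -4.1948, 85.0000°)

(-6.0204, -4.1948, 85.0000°)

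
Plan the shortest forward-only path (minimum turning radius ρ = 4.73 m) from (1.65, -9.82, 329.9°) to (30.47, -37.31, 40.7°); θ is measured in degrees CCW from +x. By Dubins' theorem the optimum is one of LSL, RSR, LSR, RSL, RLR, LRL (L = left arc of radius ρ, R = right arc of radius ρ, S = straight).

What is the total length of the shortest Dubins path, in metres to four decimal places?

Let ψ = atan2(Δy, Δx) = atan2(-27.49, 28.82) = -43.6470° be the start→goal bearing.
Normalize: d = |goal − start| / ρ = 39.828288/4.73 = 8.420357, α = (θ_start − ψ) mod 360° = 13.5470° = 0.236439 rad, β = (θ_goal − ψ) mod 360° = 84.3470° = 1.472132 rad.
Common terms: sin α = 0.234242, cos α = 0.972178, sin β = 0.995137, cos β = 0.098504, cos(α−β) = 0.328867, d² = 70.902409. Work in radians in the unit-radius frame; every candidate has L = ρ·(t + p + q).
LSL: p² = 2 + d² − 2cos(α−β) + 2d(sin α − sin β) = 59.430673; p = √p² = 7.709129; φ = atan2(cos β − cos α, d + sin α − sin β) = -0.113574 rad; t = (φ − α) mod 2π = 5.933172 rad, q = (β − φ) mod 2π = 1.585706 rad → L = 4.73·(5.933172 + 7.709129 + 1.585706) = 4.73·15.228008 = 72.028476 m
RSR: p² = 2 + d² − 2cos(α−β) + 2d(sin β − sin α) = 85.058678; p = √p² = 9.222726; φ = atan2(cos α − cos β, d − sin α + sin β) = 0.094873 rad; t = (α − φ) mod 2π = 0.141566 rad, q = (φ − β) mod 2π = 4.905926 rad → L = 4.73·(0.141566 + 9.222726 + 4.905926) = 4.73·14.270218 = 67.498133 m
LSR: p² = d² − 2 + 2cos(α−β) + 2d(sin α + sin β) = 90.263762; p = √p² = 9.500724; φ = atan2(−cos α − cos β, d + sin α + sin β) − atan2(−2, p) = 0.096978 rad; t = (φ − α) mod 2π = 6.143724 rad, q = (φ − β) mod 2π = 4.908031 rad → L = 4.73·(6.143724 + 9.500724 + 4.908031) = 4.73·20.552480 = 97.213230 m
RSL: p² = d² − 2 + 2cos(α−β) − 2d(sin α + sin β) = 48.856522; p = √p² = 6.989744; φ = atan2(cos α + cos β, d − sin α − sin β) − atan2(2, p) = -0.130881 rad; t = (α − φ) mod 2π = 0.367320 rad, q = (β − φ) mod 2π = 1.603013 rad → L = 4.73·(0.367320 + 6.989744 + 1.603013) = 4.73·8.960077 = 42.381163 m
RLR: c = (6 − d² + 2cos(α−β) + 2d(sin α − sin β))/8 = -9.632335, |c| > 1 → infeasible
LRL: c = (6 − d² + 2cos(α−β) − 2d(sin α − sin β))/8 = -6.428834, |c| > 1 → infeasible
Shortest: RSL with L = 42.381163 m ≈ 42.3812 m

42.3812 m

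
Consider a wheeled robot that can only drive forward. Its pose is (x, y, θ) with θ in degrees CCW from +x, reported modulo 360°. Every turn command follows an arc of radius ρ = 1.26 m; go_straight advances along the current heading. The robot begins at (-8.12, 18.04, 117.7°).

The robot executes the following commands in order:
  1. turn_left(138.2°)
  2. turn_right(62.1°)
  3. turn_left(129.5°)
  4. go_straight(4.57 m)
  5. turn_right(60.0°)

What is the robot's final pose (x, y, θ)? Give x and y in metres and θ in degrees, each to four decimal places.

set_pose: (x, y, θ) = (-8.1200, 18.0400, 117.7000°), ρ = 1.26
turn_left(138.2°): centre at ρ to the left, rotate +138.2° → (-10.4576, 17.7613, 255.9000°)
turn_right(62.1°): centre at ρ to the right, rotate −62.1° → (-11.3791, 16.8446, 193.8000°)
turn_left(129.5°): centre at ρ to the left, rotate +129.5° → (-11.8316, 14.6107, 323.3000°)
go_straight(4.57): x += 4.57·cos θ, y += 4.57·sin θ → (-8.1675, 11.8796, 323.3000°)
turn_right(60.0°): centre at ρ to the right, rotate −60.0° → (-7.6691, 10.7223, 263.3000°)

(-7.6691, 10.7223, 263.3000°)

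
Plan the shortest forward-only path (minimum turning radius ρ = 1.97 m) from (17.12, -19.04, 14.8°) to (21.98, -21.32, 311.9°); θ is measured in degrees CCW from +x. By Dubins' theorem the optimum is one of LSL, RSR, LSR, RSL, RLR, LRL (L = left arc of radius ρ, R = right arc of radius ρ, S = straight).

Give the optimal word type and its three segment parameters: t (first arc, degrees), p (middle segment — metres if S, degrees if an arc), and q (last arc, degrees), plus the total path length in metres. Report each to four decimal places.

RSR: t = 45.1285°, p = 3.3488 m, q = 17.7715°, L = 5.5115 m

Let ψ = atan2(Δy, Δx) = atan2(-2.28, 4.86) = -25.1330° be the start→goal bearing.
Normalize: d = |goal − start| / ρ = 5.368240/1.97 = 2.724995, α = (θ_start − ψ) mod 360° = 39.9330° = 0.696962 rad, β = (θ_goal − ψ) mod 360° = 337.0330° = 5.882335 rad.
Common terms: sin α = 0.641891, cos α = 0.766796, sin β = -0.390202, cos β = 0.920729, cos(α−β) = 0.455545, d² = 7.425597. Work in radians in the unit-radius frame; every candidate has L = ρ·(t + p + q).
LSL: p² = 2 + d² − 2cos(α−β) + 2d(sin α − sin β) = 14.139400; p = √p² = 3.760239; φ = atan2(cos β − cos α, d + sin α − sin β) = 0.040949 rad; t = (φ − α) mod 2π = 5.627172 rad, q = (β − φ) mod 2π = 5.841386 rad → L = 1.97·(5.627172 + 3.760239 + 5.841386) = 1.97·15.228798 = 30.000732 m
RSR: p² = 2 + d² − 2cos(α−β) + 2d(sin β − sin α) = 2.889614; p = √p² = 1.699887; φ = atan2(cos α − cos β, d − sin α + sin β) = -0.090679 rad; t = (α − φ) mod 2π = 0.787641 rad, q = (φ − β) mod 2π = 0.310171 rad → L = 1.97·(0.787641 + 1.699887 + 0.310171) = 1.97·2.797699 = 5.511466 m
LSR: p² = d² − 2 + 2cos(α−β) + 2d(sin α + sin β) = 7.708390; p = √p² = 2.776399; φ = atan2(−cos α − cos β, d + sin α + sin β) − atan2(−2, p) = 0.108522 rad; t = (φ − α) mod 2π = 5.694746 rad, q = (φ − β) mod 2π = 0.509372 rad → L = 1.97·(5.694746 + 2.776399 + 0.509372) = 1.97·8.980517 = 17.691618 m
RSL: p² = d² − 2 + 2cos(α−β) − 2d(sin α + sin β) = 4.964984; p = √p² = 2.228224; φ = atan2(cos α + cos β, d − sin α − sin β) − atan2(2, p) = -0.132729 rad; t = (α − φ) mod 2π = 0.829691 rad, q = (β − φ) mod 2π = 6.015064 rad → L = 1.97·(0.829691 + 2.228224 + 6.015064) = 1.97·9.072979 = 17.873769 m
RLR: c = (6 − d² + 2cos(α−β) + 2d(sin α − sin β))/8 = 0.638798; p = 2π − arccos c = 5.405324 rad; φ = atan2(cos α − cos β, d − sin α + sin β) = -0.090679 rad; t = (α − φ + p/2) mod 2π = 3.490303 rad, q = (α − β − t + p) mod 2π = 3.012833 rad → L = 1.97·(3.490303 + 5.405324 + 3.012833) = 1.97·11.908460 = 23.459667 m
LRL: c = (6 − d² + 2cos(α−β) − 2d(sin α − sin β))/8 = -0.767425; p = 2π − arccos c = 3.837574 rad; φ = atan2(cos β − cos α, d + sin α − sin β) = 0.040949 rad; t = (φ − α + p/2) mod 2π = 1.262774 rad, q = (β − α − t + p) mod 2π = 1.476988 rad → L = 1.97·(1.262774 + 3.837574 + 1.476988) = 1.97·6.577335 = 12.957351 m
Shortest: RSR with L = 5.511466 m ≈ 5.5115 m
Convert RSR to answer units (arcs ×180/π): t = 0.787641·180/π = 45.1285°, p = ρ·p = 1.97·1.699887 = 3.3488 m, q = 0.310171·180/π = 17.7715°, L = 5.5115 m.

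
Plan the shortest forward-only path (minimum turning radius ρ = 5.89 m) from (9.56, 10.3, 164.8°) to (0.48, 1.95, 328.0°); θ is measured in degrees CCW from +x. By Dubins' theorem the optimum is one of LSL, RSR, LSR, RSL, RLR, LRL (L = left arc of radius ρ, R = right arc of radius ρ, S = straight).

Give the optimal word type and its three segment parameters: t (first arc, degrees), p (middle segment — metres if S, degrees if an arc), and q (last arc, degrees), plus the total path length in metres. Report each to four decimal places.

RLR: t = 25.5324°, p = 189.7800°, q = 1.0476°, L = 22.2418 m

Let ψ = atan2(Δy, Δx) = atan2(-8.35, -9.08) = -137.3982° be the start→goal bearing.
Normalize: d = |goal − start| / ρ = 12.335676/5.89 = 2.094342, α = (θ_start − ψ) mod 360° = 302.1982° = 5.274354 rad, β = (θ_goal − ψ) mod 360° = 105.3982° = 1.839546 rad.
Common terms: sin α = -0.846209, cos α = 0.532850, sin β = 0.964104, cos β = -0.265527, cos(α−β) = -0.957319, d² = 4.386269. Work in radians in the unit-radius frame; every candidate has L = ρ·(t + p + q).
LSL: p² = 2 + d² − 2cos(α−β) + 2d(sin α − sin β) = 0.718079; p = √p² = 0.847395; φ = atan2(cos β − cos α, d + sin α − sin β) = -1.229001 rad; t = (φ − α) mod 2π = 6.063015 rad, q = (β − φ) mod 2π = 3.068547 rad → L = 5.89·(6.063015 + 0.847395 + 3.068547) = 5.89·9.978958 = 58.776062 m
RSR: p² = 2 + d² − 2cos(α−β) + 2d(sin β − sin α) = 15.883738; p = √p² = 3.985441; φ = atan2(cos α − cos β, d − sin α + sin β) = 0.201688 rad; t = (α − φ) mod 2π = 5.072666 rad, q = (φ − β) mod 2π = 4.645327 rad → L = 5.89·(5.072666 + 3.985441 + 4.645327) = 5.89·13.703434 = 80.713227 m
LSR: p² = d² − 2 + 2cos(α−β) + 2d(sin α + sin β) = 0.965452; p = √p² = 0.982574; φ = atan2(−cos α − cos β, d + sin α + sin β) − atan2(−2, p) = 0.993888 rad; t = (φ − α) mod 2π = 2.002719 rad, q = (φ − β) mod 2π = 5.437527 rad → L = 5.89·(2.002719 + 0.982574 + 5.437527) = 5.89·8.422819 = 49.610405 m
RSL: p² = d² − 2 + 2cos(α−β) − 2d(sin α + sin β) = -0.022191 < 0 → infeasible
RLR: c = (6 − d² + 2cos(α−β) + 2d(sin α − sin β))/8 = -0.985467; p = 2π − arccos c = 3.312286 rad; φ = atan2(cos α − cos β, d − sin α + sin β) = 0.201688 rad; t = (α − φ + p/2) mod 2π = 0.445624 rad, q = (α − β − t + p) mod 2π = 0.018284 rad → L = 5.89·(0.445624 + 3.312286 + 0.018284) = 5.89·3.776194 = 22.241782 m
LRL: c = (6 − d² + 2cos(α−β) − 2d(sin α − sin β))/8 = 0.910240; p = 2π − arccos c = 5.856253 rad; φ = atan2(cos β − cos α, d + sin α − sin β) = -1.229001 rad; t = (φ − α + p/2) mod 2π = 2.707956 rad, q = (β − α − t + p) mod 2π = 5.996674 rad → L = 5.89·(2.707956 + 5.856253 + 5.996674) = 5.89·14.560883 = 85.763599 m
Shortest: RLR with L = 22.241782 m ≈ 22.2418 m
Convert RLR to answer units (arcs ×180/π): t = 0.445624·180/π = 25.5324°, p = 3.312286·180/π = 189.7800°, q = 0.018284·180/π = 1.0476°, L = 22.2418 m.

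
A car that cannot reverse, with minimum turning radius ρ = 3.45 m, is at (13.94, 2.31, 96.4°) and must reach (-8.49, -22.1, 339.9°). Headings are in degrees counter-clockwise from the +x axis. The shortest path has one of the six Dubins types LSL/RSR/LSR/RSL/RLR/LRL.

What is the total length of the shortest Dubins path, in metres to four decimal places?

42.0381 m

Let ψ = atan2(Δy, Δx) = atan2(-24.41, -22.43) = -132.5795° be the start→goal bearing.
Normalize: d = |goal − start| / ρ = 33.150460/3.45 = 9.608829, α = (θ_start − ψ) mod 360° = 228.9795° = 3.996445 rad, β = (θ_goal − ψ) mod 360° = 112.4795° = 1.963137 rad.
Common terms: sin α = -0.754474, cos α = -0.656330, sin β = 0.924017, cos β = -0.382352, cos(α−β) = -0.446198, d² = 92.329595. Work in radians in the unit-radius frame; every candidate has L = ρ·(t + p + q).
LSL: p² = 2 + d² − 2cos(α−β) + 2d(sin α − sin β) = 62.965324; p = √p² = 7.935069; φ = atan2(cos β − cos α, d + sin α − sin β) = 0.034534 rad; t = (φ − α) mod 2π = 2.321274 rad, q = (β − φ) mod 2π = 1.928603 rad → L = 3.45·(2.321274 + 7.935069 + 1.928603) = 3.45·12.184946 = 42.038064 m
RSR: p² = 2 + d² − 2cos(α−β) + 2d(sin β − sin α) = 127.478656; p = √p² = 11.290645; φ = atan2(cos α − cos β, d − sin α + sin β) = -0.024268 rad; t = (α − φ) mod 2π = 4.020714 rad, q = (φ − β) mod 2π = 4.295780 rad → L = 3.45·(4.020714 + 11.290645 + 4.295780) = 3.45·19.607139 = 67.644628 m
LSR: p² = d² − 2 + 2cos(α−β) + 2d(sin α + sin β) = 92.695406; p = √p² = 9.627845; φ = atan2(−cos α − cos β, d + sin α + sin β) − atan2(−2, p) = 0.310643 rad; t = (φ − α) mod 2π = 2.597383 rad, q = (φ − β) mod 2π = 4.630692 rad → L = 3.45·(2.597383 + 9.627845 + 4.630692) = 3.45·16.855920 = 58.152925 m
RSL: p² = d² − 2 + 2cos(α−β) − 2d(sin α + sin β) = 86.178992; p = √p² = 9.283264; φ = atan2(cos α + cos β, d − sin α − sin β) − atan2(2, p) = -0.321795 rad; t = (α − φ) mod 2π = 4.318241 rad, q = (β − φ) mod 2π = 2.284932 rad → L = 3.45·(4.318241 + 9.283264 + 2.284932) = 3.45·15.886437 = 54.808208 m
RLR: c = (6 − d² + 2cos(α−β) + 2d(sin α − sin β))/8 = -14.934832, |c| > 1 → infeasible
LRL: c = (6 − d² + 2cos(α−β) − 2d(sin α − sin β))/8 = -6.870666, |c| > 1 → infeasible
Shortest: LSL with L = 42.038064 m ≈ 42.0381 m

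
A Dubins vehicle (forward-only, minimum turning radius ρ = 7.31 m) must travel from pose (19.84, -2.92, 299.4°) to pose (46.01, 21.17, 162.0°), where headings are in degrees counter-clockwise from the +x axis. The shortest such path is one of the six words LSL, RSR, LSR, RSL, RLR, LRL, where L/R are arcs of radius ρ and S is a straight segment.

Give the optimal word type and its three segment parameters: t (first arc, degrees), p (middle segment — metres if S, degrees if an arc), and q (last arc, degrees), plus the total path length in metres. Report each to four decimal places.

LSL: t = 98.2813°, p = 22.1658 m, q = 124.3187°, L = 50.5659 m

Let ψ = atan2(Δy, Δx) = atan2(24.09, 26.17) = 42.6302° be the start→goal bearing.
Normalize: d = |goal − start| / ρ = 35.569608/7.31 = 4.865883, α = (θ_start − ψ) mod 360° = 256.7698° = 4.481479 rad, β = (θ_goal − ψ) mod 360° = 119.3698° = 2.083396 rad.
Common terms: sin α = -0.973458, cos α = -0.228864, sin β = 0.871472, cos β = -0.490445, cos(α−β) = -0.736097, d² = 23.676821. Work in radians in the unit-radius frame; every candidate has L = ρ·(t + p + q).
LSL: p² = 2 + d² − 2cos(α−β) + 2d(sin α − sin β) = 9.194580; p = √p² = 3.032257; φ = atan2(cos β − cos α, d + sin α − sin β) = -0.086374 rad; t = (φ − α) mod 2π = 1.715333 rad, q = (β − φ) mod 2π = 2.169770 rad → L = 7.31·(1.715333 + 3.032257 + 2.169770) = 7.31·6.917359 = 50.565898 m
RSR: p² = 2 + d² − 2cos(α−β) + 2d(sin β − sin α) = 45.103452; p = √p² = 6.715910; φ = atan2(cos α − cos β, d − sin α + sin β) = 0.038959 rad; t = (α − φ) mod 2π = 4.442519 rad, q = (φ − β) mod 2π = 4.238748 rad → L = 7.31·(4.442519 + 6.715910 + 4.238748) = 7.31·15.397178 = 112.553371 m
LSR: p² = d² − 2 + 2cos(α−β) + 2d(sin α + sin β) = 19.212121; p = √p² = 4.383163; φ = atan2(−cos α − cos β, d + sin α + sin β) − atan2(−2, p) = 0.577933 rad; t = (φ − α) mod 2π = 2.379640 rad, q = (φ − β) mod 2π = 4.777722 rad → L = 7.31·(2.379640 + 4.383163 + 4.777722) = 7.31·11.540525 = 84.361238 m
RSL: p² = d² − 2 + 2cos(α−β) − 2d(sin α + sin β) = 21.197134; p = √p² = 4.604034; φ = atan2(cos α + cos β, d − sin α − sin β) − atan2(2, p) = -0.553600 rad; t = (α − φ) mod 2π = 5.035079 rad, q = (β − φ) mod 2π = 2.636996 rad → L = 7.31·(5.035079 + 4.604034 + 2.636996) = 7.31·12.276109 = 89.738358 m
RLR: c = (6 − d² + 2cos(α−β) + 2d(sin α − sin β))/8 = -4.637931, |c| > 1 → infeasible
LRL: c = (6 − d² + 2cos(α−β) − 2d(sin α − sin β))/8 = -0.149322; p = 2π − arccos c = 4.562506 rad; φ = atan2(cos β − cos α, d + sin α − sin β) = -0.086374 rad; t = (φ − α + p/2) mod 2π = 3.996586 rad, q = (β − α − t + p) mod 2π = 4.451023 rad → L = 7.31·(3.996586 + 4.562506 + 4.451023) = 7.31·13.010115 = 95.103939 m
Shortest: LSL with L = 50.565898 m ≈ 50.5659 m
Convert LSL to answer units (arcs ×180/π): t = 1.715333·180/π = 98.2813°, p = ρ·p = 7.31·3.032257 = 22.1658 m, q = 2.169770·180/π = 124.3187°, L = 50.5659 m.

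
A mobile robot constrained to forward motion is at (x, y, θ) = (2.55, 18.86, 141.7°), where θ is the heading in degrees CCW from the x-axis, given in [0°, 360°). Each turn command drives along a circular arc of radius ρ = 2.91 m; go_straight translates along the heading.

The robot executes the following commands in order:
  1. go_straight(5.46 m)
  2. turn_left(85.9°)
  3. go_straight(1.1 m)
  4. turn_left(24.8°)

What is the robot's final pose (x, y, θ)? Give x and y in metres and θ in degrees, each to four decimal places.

set_pose: (x, y, θ) = (2.5500, 18.8600, 141.7000°), ρ = 2.91
go_straight(5.46): x += 5.46·cos θ, y += 5.46·sin θ → (-1.7349, 22.2440, 141.7000°)
turn_left(85.9°): centre at ρ to the left, rotate +85.9° → (-5.6873, 21.9225, 227.6000°)
go_straight(1.1): x += 1.1·cos θ, y += 1.1·sin θ → (-6.4291, 21.1102, 227.6000°)
turn_left(24.8°): centre at ρ to the left, rotate +24.8° → (-7.0540, 20.0279, 252.4000°)

(-7.0540, 20.0279, 252.4000°)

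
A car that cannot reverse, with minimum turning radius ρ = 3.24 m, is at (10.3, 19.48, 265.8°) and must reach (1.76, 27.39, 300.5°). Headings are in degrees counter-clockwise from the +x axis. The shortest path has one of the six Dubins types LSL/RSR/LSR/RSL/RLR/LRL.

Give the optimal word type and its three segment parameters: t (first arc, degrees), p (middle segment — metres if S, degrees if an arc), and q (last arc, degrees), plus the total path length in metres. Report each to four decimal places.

RSR: t = 122.4565°, p = 10.0973 m, q = 202.8435°, L = 28.4926 m

Let ψ = atan2(Δy, Δx) = atan2(7.91, -8.54) = 137.1932° be the start→goal bearing.
Normalize: d = |goal − start| / ρ = 11.640434/3.24 = 3.592726, α = (θ_start − ψ) mod 360° = 128.6068° = 2.244611 rad, β = (θ_goal − ψ) mod 360° = 163.3068° = 2.850241 rad.
Common terms: sin α = 0.781447, cos α = -0.623972, sin β = 0.287247, cos β = -0.957856, cos(α−β) = 0.822144, d² = 12.907684. Work in radians in the unit-radius frame; every candidate has L = ρ·(t + p + q).
LSL: p² = 2 + d² − 2cos(α−β) + 2d(sin α − sin β) = 16.814442; p = √p² = 4.100542; φ = atan2(cos β − cos α, d + sin α − sin β) = -0.081515 rad; t = (φ − α) mod 2π = 3.957059 rad, q = (β − φ) mod 2π = 2.931755 rad → L = 3.24·(3.957059 + 4.100542 + 2.931755) = 3.24·10.989356 = 35.605514 m
RSR: p² = 2 + d² − 2cos(α−β) + 2d(sin β − sin α) = 9.712349; p = √p² = 3.116464; φ = atan2(cos α − cos β, d − sin α + sin β) = 0.107342 rad; t = (α − φ) mod 2π = 2.137270 rad, q = (φ − β) mod 2π = 3.540286 rad → L = 3.24·(2.137270 + 3.116464 + 3.540286) = 3.24·8.794020 = 28.492626 m
LSR: p² = d² − 2 + 2cos(α−β) + 2d(sin α + sin β) = 20.231024; p = √p² = 4.497891; φ = atan2(−cos α − cos β, d + sin α + sin β) − atan2(−2, p) = 0.745549 rad; t = (φ − α) mod 2π = 4.784123 rad, q = (φ − β) mod 2π = 4.178494 rad → L = 3.24·(4.784123 + 4.497891 + 4.178494) = 3.24·13.460508 = 43.612046 m
RSL: p² = d² − 2 + 2cos(α−β) − 2d(sin α + sin β) = 4.872920; p = √p² = 2.207469; φ = atan2(cos α + cos β, d − sin α − sin β) − atan2(2, p) = -1.295954 rad; t = (α − φ) mod 2π = 3.540566 rad, q = (β − φ) mod 2π = 4.146195 rad → L = 3.24·(3.540566 + 2.207469 + 4.146195) = 3.24·9.894230 = 32.057304 m
RLR: c = (6 − d² + 2cos(α−β) + 2d(sin α − sin β))/8 = -0.214044; p = 2π − arccos c = 4.496676 rad; φ = atan2(cos α − cos β, d − sin α + sin β) = 0.107342 rad; t = (α − φ + p/2) mod 2π = 4.385608 rad, q = (α − β − t + p) mod 2π = 5.788624 rad → L = 3.24·(4.385608 + 4.496676 + 5.788624) = 3.24·14.670909 = 47.533744 m
LRL: c = (6 − d² + 2cos(α−β) − 2d(sin α − sin β))/8 = -1.101805, |c| > 1 → infeasible
Shortest: RSR with L = 28.492626 m ≈ 28.4926 m
Convert RSR to answer units (arcs ×180/π): t = 2.137270·180/π = 122.4565°, p = ρ·p = 3.24·3.116464 = 10.0973 m, q = 3.540286·180/π = 202.8435°, L = 28.4926 m.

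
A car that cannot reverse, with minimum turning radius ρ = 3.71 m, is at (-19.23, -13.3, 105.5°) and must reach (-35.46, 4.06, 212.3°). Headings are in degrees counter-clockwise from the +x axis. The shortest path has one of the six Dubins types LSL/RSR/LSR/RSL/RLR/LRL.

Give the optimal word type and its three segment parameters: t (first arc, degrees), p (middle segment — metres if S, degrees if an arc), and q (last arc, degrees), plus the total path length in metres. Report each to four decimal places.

Let ψ = atan2(Δy, Δx) = atan2(17.36, -16.23) = 133.0732° be the start→goal bearing.
Normalize: d = |goal − start| / ρ = 23.765153/3.71 = 6.405702, α = (θ_start − ψ) mod 360° = 332.4268° = 5.801941 rad, β = (θ_goal − ψ) mod 360° = 79.2268° = 1.382768 rad.
Common terms: sin α = -0.462882, cos α = 0.886420, sin β = 0.982375, cos β = 0.186923, cos(α−β) = -0.289032, d² = 41.033013. Work in radians in the unit-radius frame; every candidate has L = ρ·(t + p + q).
LSL: p² = 2 + d² − 2cos(α−β) + 2d(sin α − sin β) = 25.095310; p = √p² = 5.009522; φ = atan2(cos β − cos α, d + sin α − sin β) = -0.140091 rad; t = (φ − α) mod 2π = 0.341153 rad, q = (β − φ) mod 2π = 1.522859 rad → L = 3.71·(0.341153 + 5.009522 + 1.522859) = 3.71·6.873534 = 25.500810 m
RSR: p² = 2 + d² − 2cos(α−β) + 2d(sin β − sin α) = 62.126844; p = √p² = 7.882058; φ = atan2(cos α − cos β, d − sin α + sin β) = 0.088862 rad; t = (α − φ) mod 2π = 5.713079 rad, q = (φ − β) mod 2π = 4.989280 rad → L = 3.71·(5.713079 + 7.882058 + 4.989280) = 3.71·18.584417 = 68.948188 m
LSR: p² = d² − 2 + 2cos(α−β) + 2d(sin α + sin β) = 45.110378; p = √p² = 6.716426; φ = atan2(−cos α − cos β, d + sin α + sin β) − atan2(−2, p) = 0.135649 rad; t = (φ − α) mod 2π = 0.616893 rad, q = (φ − β) mod 2π = 5.036067 rad → L = 3.71·(0.616893 + 6.716426 + 5.036067) = 3.71·12.369385 = 45.890420 m
RSL: p² = d² − 2 + 2cos(α−β) − 2d(sin α + sin β) = 31.799521; p = √p² = 5.639106; φ = atan2(cos α + cos β, d − sin α − sin β) − atan2(2, p) = -0.160459 rad; t = (α − φ) mod 2π = 5.962400 rad, q = (β − φ) mod 2π = 1.543226 rad → L = 3.71·(5.962400 + 5.639106 + 1.543226) = 3.71·13.144733 = 48.766960 m
RLR: c = (6 − d² + 2cos(α−β) + 2d(sin α − sin β))/8 = -6.765856, |c| > 1 → infeasible
LRL: c = (6 − d² + 2cos(α−β) − 2d(sin α − sin β))/8 = -2.136914, |c| > 1 → infeasible
Shortest: LSL with L = 25.500810 m ≈ 25.5008 m
Convert LSL to answer units (arcs ×180/π): t = 0.341153·180/π = 19.5466°, p = ρ·p = 3.71·5.009522 = 18.5853 m, q = 1.522859·180/π = 87.2534°, L = 25.5008 m.

LSL: t = 19.5466°, p = 18.5853 m, q = 87.2534°, L = 25.5008 m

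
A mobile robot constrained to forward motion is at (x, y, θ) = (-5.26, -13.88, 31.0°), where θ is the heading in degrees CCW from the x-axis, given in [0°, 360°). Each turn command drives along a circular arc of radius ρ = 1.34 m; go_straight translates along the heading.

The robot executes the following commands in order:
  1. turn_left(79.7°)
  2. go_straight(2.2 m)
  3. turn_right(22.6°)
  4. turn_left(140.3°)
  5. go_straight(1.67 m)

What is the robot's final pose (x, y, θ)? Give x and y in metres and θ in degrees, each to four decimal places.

set_pose: (x, y, θ) = (-5.2600, -13.8800, 31.0000°), ρ = 1.34
turn_left(79.7°): centre at ρ to the left, rotate +79.7° → (-4.6967, -12.2577, 110.7000°)
go_straight(2.2): x += 2.2·cos θ, y += 2.2·sin θ → (-5.4743, -10.1998, 110.7000°)
turn_right(22.6°): centre at ρ to the right, rotate −22.6° → (-5.5601, -9.6817, 88.1000°)
turn_left(140.3°): centre at ρ to the left, rotate +140.3° → (-7.9014, -8.7476, 228.4000°)
go_straight(1.67): x += 1.67·cos θ, y += 1.67·sin θ → (-9.0101, -9.9964, 228.4000°)

(-9.0101, -9.9964, 228.4000°)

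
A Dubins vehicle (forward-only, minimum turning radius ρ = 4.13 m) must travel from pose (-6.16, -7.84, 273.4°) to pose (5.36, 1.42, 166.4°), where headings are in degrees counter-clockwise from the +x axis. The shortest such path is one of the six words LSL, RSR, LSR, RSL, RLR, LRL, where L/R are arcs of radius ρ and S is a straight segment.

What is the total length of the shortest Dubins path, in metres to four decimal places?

Let ψ = atan2(Δy, Δx) = atan2(9.26, 11.52) = 38.7930° be the start→goal bearing.
Normalize: d = |goal − start| / ρ = 14.780325/4.13 = 3.578771, α = (θ_start − ψ) mod 360° = 234.6070° = 4.094665 rad, β = (θ_goal − ψ) mod 360° = 127.6070° = 2.227162 rad.
Common terms: sin α = -0.815199, cos α = -0.579182, sin β = 0.792215, cos β = -0.610242, cos(α−β) = -0.292372, d² = 12.807603. Work in radians in the unit-radius frame; every candidate has L = ρ·(t + p + q).
LSL: p² = 2 + d² − 2cos(α−β) + 2d(sin α − sin β) = 3.887215; p = √p² = 1.971602; φ = atan2(cos β − cos α, d + sin α − sin β) = -0.015755 rad; t = (φ − α) mod 2π = 2.172766 rad, q = (β − φ) mod 2π = 2.242917 rad → L = 4.13·(2.172766 + 1.971602 + 2.242917) = 4.13·6.387285 = 26.379488 m
RSR: p² = 2 + d² − 2cos(α−β) + 2d(sin β − sin α) = 26.897477; p = √p² = 5.186278; φ = atan2(cos α − cos β, d − sin α + sin β) = 0.005989 rad; t = (α − φ) mod 2π = 4.088676 rad, q = (φ − β) mod 2π = 4.062012 rad → L = 4.13·(4.088676 + 5.186278 + 4.062012) = 4.13·13.336965 = 55.081667 m
LSR: p² = d² − 2 + 2cos(α−β) + 2d(sin α + sin β) = 10.058354; p = √p² = 3.171491; φ = atan2(−cos α − cos β, d + sin α + sin β) − atan2(−2, p) = 0.885433 rad; t = (φ − α) mod 2π = 3.073953 rad, q = (φ − β) mod 2π = 4.941456 rad → L = 4.13·(3.073953 + 3.171491 + 4.941456) = 4.13·11.186900 = 46.201895 m
RSL: p² = d² − 2 + 2cos(α−β) − 2d(sin α + sin β) = 10.387365; p = √p² = 3.222944; φ = atan2(cos α + cos β, d − sin α − sin β) − atan2(2, p) = -0.874352 rad; t = (α − φ) mod 2π = 4.969017 rad, q = (β − φ) mod 2π = 3.101515 rad → L = 4.13·(4.969017 + 3.222944 + 3.101515) = 4.13·11.293475 = 46.642053 m
RLR: c = (6 − d² + 2cos(α−β) + 2d(sin α − sin β))/8 = -2.362185, |c| > 1 → infeasible
LRL: c = (6 − d² + 2cos(α−β) − 2d(sin α − sin β))/8 = 0.514098; p = 2π − arccos c = 5.252345 rad; φ = atan2(cos β − cos α, d + sin α − sin β) = -0.015755 rad; t = (φ − α + p/2) mod 2π = 4.798939 rad, q = (β − α − t + p) mod 2π = 4.869089 rad → L = 4.13·(4.798939 + 5.252345 + 4.869089) = 4.13·14.920373 = 61.621139 m
Shortest: LSL with L = 26.379488 m ≈ 26.3795 m

26.3795 m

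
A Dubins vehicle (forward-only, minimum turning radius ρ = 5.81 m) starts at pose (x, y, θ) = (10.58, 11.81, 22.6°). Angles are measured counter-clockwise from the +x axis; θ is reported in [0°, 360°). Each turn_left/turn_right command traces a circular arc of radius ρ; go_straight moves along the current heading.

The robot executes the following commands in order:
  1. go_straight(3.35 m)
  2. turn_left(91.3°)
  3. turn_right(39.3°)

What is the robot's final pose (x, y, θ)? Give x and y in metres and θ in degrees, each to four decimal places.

set_pose: (x, y, θ) = (10.5800, 11.8100, 22.6000°), ρ = 5.81
go_straight(3.35): x += 3.35·cos θ, y += 3.35·sin θ → (13.6728, 13.0974, 22.6000°)
turn_left(91.3°): centre at ρ to the left, rotate +91.3° → (16.7518, 20.8151, 113.9000°)
turn_right(39.3°): centre at ρ to the right, rotate −39.3° → (16.4622, 24.7119, 74.6000°)

(16.4622, 24.7119, 74.6000°)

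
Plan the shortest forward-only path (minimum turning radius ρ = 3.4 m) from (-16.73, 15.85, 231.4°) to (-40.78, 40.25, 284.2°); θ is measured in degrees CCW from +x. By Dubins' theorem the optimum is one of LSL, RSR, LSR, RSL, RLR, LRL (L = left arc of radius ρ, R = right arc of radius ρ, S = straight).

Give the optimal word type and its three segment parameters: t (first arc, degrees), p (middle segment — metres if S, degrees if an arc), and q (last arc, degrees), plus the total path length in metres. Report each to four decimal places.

RSL: t = 116.7343°, p = 28.5562 m, q = 169.5343°, L = 45.5437 m

Let ψ = atan2(Δy, Δx) = atan2(24.40, -24.05) = 134.5861° be the start→goal bearing.
Normalize: d = |goal − start| / ρ = 34.260217/3.4 = 10.076535, α = (θ_start − ψ) mod 360° = 96.8139° = 1.689721 rad, β = (θ_goal − ψ) mod 360° = 149.6139° = 2.611255 rad.
Common terms: sin α = 0.992937, cos α = -0.118645, sin β = 0.505825, cos β = -0.862636, cos(α−β) = 0.604599, d² = 101.536548. Work in radians in the unit-radius frame; every candidate has L = ρ·(t + p + q).
LSL: p² = 2 + d² − 2cos(α−β) + 2d(sin α − sin β) = 112.144156; p = √p² = 10.589814; φ = atan2(cos β − cos α, d + sin α − sin β) = -0.070313 rad; t = (φ − α) mod 2π = 4.523151 rad, q = (β − φ) mod 2π = 2.681568 rad → L = 3.4·(4.523151 + 10.589814 + 2.681568) = 3.4·17.794533 = 60.501412 m
RSR: p² = 2 + d² − 2cos(α−β) + 2d(sin β − sin α) = 92.510545; p = √p² = 9.618240; φ = atan2(cos α − cos β, d − sin α + sin β) = 0.077429 rad; t = (α − φ) mod 2π = 1.612292 rad, q = (φ − β) mod 2π = 3.749360 rad → L = 3.4·(1.612292 + 9.618240 + 3.749360) = 3.4·14.979892 = 50.931632 m
LSR: p² = d² − 2 + 2cos(α−β) + 2d(sin α + sin β) = 130.950388; p = √p² = 11.443356; φ = atan2(−cos α − cos β, d + sin α + sin β) − atan2(−2, p) = 0.257598 rad; t = (φ − α) mod 2π = 4.851062 rad, q = (φ − β) mod 2π = 3.929528 rad → L = 3.4·(4.851062 + 11.443356 + 3.929528) = 3.4·20.223946 = 68.761415 m
RSL: p² = d² − 2 + 2cos(α−β) − 2d(sin α + sin β) = 70.541106; p = √p² = 8.398875; φ = atan2(cos α + cos β, d − sin α − sin β) − atan2(2, p) = -0.347676 rad; t = (α − φ) mod 2π = 2.037398 rad, q = (β − φ) mod 2π = 2.958931 rad → L = 3.4·(2.037398 + 8.398875 + 2.958931) = 3.4·13.395204 = 45.543694 m
RLR: c = (6 − d² + 2cos(α−β) + 2d(sin α − sin β))/8 = -10.563818, |c| > 1 → infeasible
LRL: c = (6 − d² + 2cos(α−β) − 2d(sin α − sin β))/8 = -13.018019, |c| > 1 → infeasible
Shortest: RSL with L = 45.543694 m ≈ 45.5437 m
Convert RSL to answer units (arcs ×180/π): t = 2.037398·180/π = 116.7343°, p = ρ·p = 3.4·8.398875 = 28.5562 m, q = 2.958931·180/π = 169.5343°, L = 45.5437 m.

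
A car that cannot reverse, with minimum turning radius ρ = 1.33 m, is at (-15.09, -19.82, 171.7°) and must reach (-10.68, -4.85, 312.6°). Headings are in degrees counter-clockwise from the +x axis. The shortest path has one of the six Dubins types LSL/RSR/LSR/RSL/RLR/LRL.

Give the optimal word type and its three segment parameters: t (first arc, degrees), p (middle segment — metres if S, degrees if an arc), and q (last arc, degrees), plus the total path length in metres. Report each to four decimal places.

RSR: t = 95.9499°, p = 13.1586 m, q = 123.1501°, L = 18.2445 m

Let ψ = atan2(Δy, Δx) = atan2(14.97, 4.41) = 73.5856° be the start→goal bearing.
Normalize: d = |goal − start| / ρ = 15.606057/1.33 = 11.733877, α = (θ_start − ψ) mod 360° = 98.1144° = 1.712419 rad, β = (θ_goal − ψ) mod 360° = 239.0144° = 4.171588 rad.
Common terms: sin α = 0.989988, cos α = -0.141150, sin β = -0.857297, cos β = -0.514823, cos(α−β) = -0.776046, d² = 137.683871. Work in radians in the unit-radius frame; every candidate has L = ρ·(t + p + q).
LSL: p² = 2 + d² − 2cos(α−β) + 2d(sin α − sin β) = 184.587593; p = √p² = 13.586302; φ = atan2(cos β − cos α, d + sin α − sin β) = -0.027507 rad; t = (φ − α) mod 2π = 4.543259 rad, q = (β − φ) mod 2π = 4.199095 rad → L = 1.33·(4.543259 + 13.586302 + 4.199095) = 1.33·22.328656 = 29.697112 m
RSR: p² = 2 + d² − 2cos(α−β) + 2d(sin β − sin α) = 97.884335; p = √p² = 9.893651; φ = atan2(cos α − cos β, d − sin α + sin β) = 0.037778 rad; t = (α − φ) mod 2π = 1.674641 rad, q = (φ − β) mod 2π = 2.149375 rad → L = 1.33·(1.674641 + 9.893651 + 2.149375) = 1.33·13.717668 = 18.244498 m
LSR: p² = d² − 2 + 2cos(α−β) + 2d(sin α + sin β) = 137.245749; p = √p² = 11.715193; φ = atan2(−cos α − cos β, d + sin α + sin β) − atan2(−2, p) = 0.224311 rad; t = (φ − α) mod 2π = 4.795077 rad, q = (φ − β) mod 2π = 2.335908 rad → L = 1.33·(4.795077 + 11.715193 + 2.335908) = 1.33·18.846178 = 25.065417 m
RSL: p² = d² − 2 + 2cos(α−β) − 2d(sin α + sin β) = 131.017808; p = √p² = 11.446301; φ = atan2(cos α + cos β, d − sin α − sin β) − atan2(2, p) = -0.229466 rad; t = (α − φ) mod 2π = 1.941885 rad, q = (β − φ) mod 2π = 4.401054 rad → L = 1.33·(1.941885 + 11.446301 + 4.401054) = 1.33·17.789241 = 23.659690 m
RLR: c = (6 − d² + 2cos(α−β) + 2d(sin α − sin β))/8 = -11.235542, |c| > 1 → infeasible
LRL: c = (6 − d² + 2cos(α−β) − 2d(sin α − sin β))/8 = -22.073449, |c| > 1 → infeasible
Shortest: RSR with L = 18.244498 m ≈ 18.2445 m
Convert RSR to answer units (arcs ×180/π): t = 1.674641·180/π = 95.9499°, p = ρ·p = 1.33·9.893651 = 13.1586 m, q = 2.149375·180/π = 123.1501°, L = 18.2445 m.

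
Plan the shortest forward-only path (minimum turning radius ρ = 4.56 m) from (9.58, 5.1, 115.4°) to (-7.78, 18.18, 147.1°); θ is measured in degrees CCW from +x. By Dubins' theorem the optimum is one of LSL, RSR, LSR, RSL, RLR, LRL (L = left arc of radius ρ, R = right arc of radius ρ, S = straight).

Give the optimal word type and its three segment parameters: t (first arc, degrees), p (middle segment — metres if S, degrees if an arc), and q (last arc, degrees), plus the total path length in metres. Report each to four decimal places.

Let ψ = atan2(Δy, Δx) = atan2(13.08, -17.36) = 143.0036° be the start→goal bearing.
Normalize: d = |goal − start| / ρ = 21.736053/4.56 = 4.766678, α = (θ_start − ψ) mod 360° = 332.3964° = 5.801412 rad, β = (θ_goal − ψ) mod 360° = 4.0964° = 0.071496 rad.
Common terms: sin α = -0.463351, cos α = 0.886175, sin β = 0.071435, cos β = 0.997445, cos(α−β) = 0.850811, d² = 22.721222. Work in radians in the unit-radius frame; every candidate has L = ρ·(t + p + q).
LSL: p² = 2 + d² − 2cos(α−β) + 2d(sin α − sin β) = 17.921289; p = √p² = 4.233354; φ = atan2(cos β − cos α, d + sin α − sin β) = 0.026287 rad; t = (φ − α) mod 2π = 0.508061 rad, q = (β − φ) mod 2π = 0.045209 rad → L = 4.56·(0.508061 + 4.233354 + 0.045209) = 4.56·4.786624 = 21.827004 m
RSR: p² = 2 + d² − 2cos(α−β) + 2d(sin β − sin α) = 28.117910; p = √p² = 5.302632; φ = atan2(cos α − cos β, d − sin α + sin β) = -0.020986 rad; t = (α − φ) mod 2π = 5.822398 rad, q = (φ − β) mod 2π = 6.190704 rad → L = 4.56·(5.822398 + 5.302632 + 6.190704) = 4.56·17.315734 = 78.959745 m
LSR: p² = d² − 2 + 2cos(α−β) + 2d(sin α + sin β) = 18.686568; p = √p² = 4.322796; φ = atan2(−cos α − cos β, d + sin α + sin β) − atan2(−2, p) = 0.026760 rad; t = (φ − α) mod 2π = 0.508533 rad, q = (φ − β) mod 2π = 6.238449 rad → L = 4.56·(0.508533 + 4.322796 + 6.238449) = 4.56·11.069779 = 50.478191 m
RSL: p² = d² − 2 + 2cos(α−β) − 2d(sin α + sin β) = 26.159120; p = √p² = 5.114599; φ = atan2(cos α + cos β, d − sin α − sin β) − atan2(2, p) = -0.022656 rad; t = (α − φ) mod 2π = 5.824068 rad, q = (β − φ) mod 2π = 0.094152 rad → L = 4.56·(5.824068 + 5.114599 + 0.094152) = 4.56·11.032819 = 50.309655 m
RLR: c = (6 − d² + 2cos(α−β) + 2d(sin α − sin β))/8 = -2.514739, |c| > 1 → infeasible
LRL: c = (6 − d² + 2cos(α−β) − 2d(sin α − sin β))/8 = -1.240161, |c| > 1 → infeasible
Shortest: LSL with L = 21.827004 m ≈ 21.8270 m
Convert LSL to answer units (arcs ×180/π): t = 0.508061·180/π = 29.1097°, p = ρ·p = 4.56·4.233354 = 19.3041 m, q = 0.045209·180/π = 2.5903°, L = 21.8270 m.

LSL: t = 29.1097°, p = 19.3041 m, q = 2.5903°, L = 21.8270 m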